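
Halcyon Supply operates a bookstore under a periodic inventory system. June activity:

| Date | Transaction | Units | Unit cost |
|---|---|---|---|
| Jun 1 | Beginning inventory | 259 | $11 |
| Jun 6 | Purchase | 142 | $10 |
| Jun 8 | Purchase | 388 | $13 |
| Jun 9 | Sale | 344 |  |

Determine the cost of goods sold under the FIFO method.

COGS = $3,699

Jun 9, 344 sold [FIFO — oldest first]: 259 @ $11 + 85 @ $10 = $3,699
Ending inventory: 57 @ $10 + 388 @ $13 = $5,614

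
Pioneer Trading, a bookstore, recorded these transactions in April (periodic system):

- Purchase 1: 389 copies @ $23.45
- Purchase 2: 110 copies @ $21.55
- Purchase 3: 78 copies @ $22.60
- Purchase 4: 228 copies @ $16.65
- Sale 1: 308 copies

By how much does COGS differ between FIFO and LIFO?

FIFO COGS: 308 @ $23.45 = $7,222.60
LIFO COGS: 228 @ $16.65 + 78 @ $22.60 + 2 @ $21.55 = $5,602.10
Difference = |$7,222.60 − $5,602.10| = $1,620.50

$1,620.50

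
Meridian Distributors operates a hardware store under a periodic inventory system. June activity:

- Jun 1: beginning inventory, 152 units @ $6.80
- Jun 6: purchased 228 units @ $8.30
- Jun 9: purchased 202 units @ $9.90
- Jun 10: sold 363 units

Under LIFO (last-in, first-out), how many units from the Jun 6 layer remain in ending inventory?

67

Jun 10, 363 sold [LIFO — newest first]: 202 @ $9.90 + 161 @ $8.30 = $3,336.10
Ending inventory: 152 @ $6.80 + 67 @ $8.30 = $1,589.70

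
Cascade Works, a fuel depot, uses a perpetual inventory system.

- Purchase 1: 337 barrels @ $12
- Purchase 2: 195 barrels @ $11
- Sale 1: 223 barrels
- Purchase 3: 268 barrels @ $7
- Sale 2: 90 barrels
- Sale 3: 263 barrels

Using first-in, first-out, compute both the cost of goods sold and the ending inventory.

Sale 1 (223) [FIFO — oldest first]: 223 @ $12 = $2,676
Sale 2 (90) [FIFO — oldest first]: 90 @ $12 = $1,080
Sale 3 (263) [FIFO — oldest first]: 24 @ $12 + 195 @ $11 + 44 @ $7 = $2,741
Total COGS = $2,676 + $1,080 + $2,741 = $6,497
Ending inventory: 224 @ $7 = $1,568
Check: goods available $8,065 = COGS $6,497 + ending $1,568

COGS = $6,497; ending inventory = $1,568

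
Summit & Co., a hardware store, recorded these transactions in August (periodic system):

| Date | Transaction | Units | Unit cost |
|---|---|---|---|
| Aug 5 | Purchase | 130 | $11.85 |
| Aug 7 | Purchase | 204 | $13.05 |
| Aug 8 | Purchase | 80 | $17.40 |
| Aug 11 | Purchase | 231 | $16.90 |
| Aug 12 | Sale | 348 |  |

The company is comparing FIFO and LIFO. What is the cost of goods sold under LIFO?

FIFO COGS: 130 @ $11.85 + 204 @ $13.05 + 14 @ $17.40 = $4,446.30
LIFO COGS: 231 @ $16.90 + 80 @ $17.40 + 37 @ $13.05 = $5,778.75

COGS = $5,778.75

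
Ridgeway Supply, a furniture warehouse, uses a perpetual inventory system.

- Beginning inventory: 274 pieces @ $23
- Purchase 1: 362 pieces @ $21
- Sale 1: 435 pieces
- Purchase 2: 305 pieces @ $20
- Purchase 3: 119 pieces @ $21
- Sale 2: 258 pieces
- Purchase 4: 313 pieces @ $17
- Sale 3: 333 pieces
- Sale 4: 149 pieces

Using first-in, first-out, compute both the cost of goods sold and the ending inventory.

COGS = $24,458; ending inventory = $3,366

Sale 1 (435) [FIFO — oldest first]: 274 @ $23 + 161 @ $21 = $9,683
Sale 2 (258) [FIFO — oldest first]: 201 @ $21 + 57 @ $20 = $5,361
Sale 3 (333) [FIFO — oldest first]: 248 @ $20 + 85 @ $21 = $6,745
Sale 4 (149) [FIFO — oldest first]: 34 @ $21 + 115 @ $17 = $2,669
Total COGS = $9,683 + $5,361 + $6,745 + $2,669 = $24,458
Ending inventory: 198 @ $17 = $3,366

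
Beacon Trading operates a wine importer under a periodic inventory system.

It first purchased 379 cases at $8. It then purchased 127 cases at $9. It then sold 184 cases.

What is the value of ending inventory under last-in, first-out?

Ending inventory = $2,576

Sale 1 (184) [LIFO — newest first]: 127 @ $9 + 57 @ $8 = $1,599
Ending inventory: 322 @ $8 = $2,576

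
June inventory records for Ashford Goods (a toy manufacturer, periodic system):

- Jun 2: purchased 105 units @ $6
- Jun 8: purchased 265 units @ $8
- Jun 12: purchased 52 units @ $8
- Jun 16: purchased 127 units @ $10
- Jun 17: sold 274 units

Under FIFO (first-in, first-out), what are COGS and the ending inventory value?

COGS = $1,982; ending inventory = $2,454

Jun 17, 274 sold [FIFO — oldest first]: 105 @ $6 + 169 @ $8 = $1,982
Ending inventory: 96 @ $8 + 52 @ $8 + 127 @ $10 = $2,454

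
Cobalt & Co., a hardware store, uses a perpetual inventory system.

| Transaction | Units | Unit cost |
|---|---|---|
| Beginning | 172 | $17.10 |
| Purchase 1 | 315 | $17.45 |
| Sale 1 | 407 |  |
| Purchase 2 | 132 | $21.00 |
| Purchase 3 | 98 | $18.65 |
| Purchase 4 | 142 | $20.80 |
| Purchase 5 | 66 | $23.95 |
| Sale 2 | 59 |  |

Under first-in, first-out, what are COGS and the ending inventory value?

Sale 1 (407) [FIFO — oldest first]: 172 @ $17.10 + 235 @ $17.45 = $7,041.95
Sale 2 (59) [FIFO — oldest first]: 59 @ $17.45 = $1,029.55
Total COGS = $7,041.95 + $1,029.55 = $8,071.50
Ending inventory: 21 @ $17.45 + 132 @ $21.00 + 98 @ $18.65 + 142 @ $20.80 + 66 @ $23.95 = $9,500.45

COGS = $8,071.50; ending inventory = $9,500.45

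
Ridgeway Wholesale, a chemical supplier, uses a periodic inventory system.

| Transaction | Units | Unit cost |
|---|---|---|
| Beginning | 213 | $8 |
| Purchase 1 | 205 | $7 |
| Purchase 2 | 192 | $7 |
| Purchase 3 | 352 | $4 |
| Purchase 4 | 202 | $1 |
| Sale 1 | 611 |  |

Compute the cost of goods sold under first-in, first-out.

Sale 1 (611) [FIFO — oldest first]: 213 @ $8 + 205 @ $7 + 192 @ $7 + 1 @ $4 = $4,487
Ending inventory: 351 @ $4 + 202 @ $1 = $1,606
Check: goods available $6,093 = COGS $4,487 + ending $1,606

COGS = $4,487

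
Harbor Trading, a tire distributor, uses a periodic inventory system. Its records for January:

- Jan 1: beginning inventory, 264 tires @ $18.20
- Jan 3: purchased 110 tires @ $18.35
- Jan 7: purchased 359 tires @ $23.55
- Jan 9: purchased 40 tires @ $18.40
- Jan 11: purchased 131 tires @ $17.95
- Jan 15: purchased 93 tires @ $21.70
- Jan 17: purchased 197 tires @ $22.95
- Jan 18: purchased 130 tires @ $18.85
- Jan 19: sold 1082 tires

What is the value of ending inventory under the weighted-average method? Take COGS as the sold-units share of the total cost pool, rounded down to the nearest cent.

Jan 19, sell 1082: 1082/1324 × $27,354.95 → $22,355.02
Ending inventory (cost pool remaining) = $4,999.93

Ending inventory = $4,999.93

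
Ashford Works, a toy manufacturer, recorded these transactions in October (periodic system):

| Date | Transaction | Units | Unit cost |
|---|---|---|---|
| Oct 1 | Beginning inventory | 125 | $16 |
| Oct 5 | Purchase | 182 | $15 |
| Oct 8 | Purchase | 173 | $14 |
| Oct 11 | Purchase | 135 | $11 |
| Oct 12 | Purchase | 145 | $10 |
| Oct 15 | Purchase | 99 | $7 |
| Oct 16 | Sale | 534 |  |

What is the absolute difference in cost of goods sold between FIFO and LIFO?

FIFO COGS: 125 @ $16 + 182 @ $15 + 173 @ $14 + 54 @ $11 = $7,746
LIFO COGS: 99 @ $7 + 145 @ $10 + 135 @ $11 + 155 @ $14 = $5,798
Difference = |$7,746 − $5,798| = $1,948

$1,948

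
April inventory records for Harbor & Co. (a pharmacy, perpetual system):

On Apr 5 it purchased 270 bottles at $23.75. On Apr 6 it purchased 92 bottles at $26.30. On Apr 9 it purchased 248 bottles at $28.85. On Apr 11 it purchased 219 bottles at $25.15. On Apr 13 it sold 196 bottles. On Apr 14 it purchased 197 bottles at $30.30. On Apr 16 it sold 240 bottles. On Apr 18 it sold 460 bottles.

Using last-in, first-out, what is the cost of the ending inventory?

Ending inventory = $3,087.50

Apr 13, 196 sold [LIFO — newest first]: 196 @ $25.15 = $4,929.40
Apr 16, 240 sold [LIFO — newest first]: 197 @ $30.30 + 23 @ $25.15 + 20 @ $28.85 = $7,124.55
Apr 18, 460 sold [LIFO — newest first]: 228 @ $28.85 + 92 @ $26.30 + 140 @ $23.75 = $12,322.40
Total COGS = $4,929.40 + $7,124.55 + $12,322.40 = $24,376.35
Ending inventory: 130 @ $23.75 = $3,087.50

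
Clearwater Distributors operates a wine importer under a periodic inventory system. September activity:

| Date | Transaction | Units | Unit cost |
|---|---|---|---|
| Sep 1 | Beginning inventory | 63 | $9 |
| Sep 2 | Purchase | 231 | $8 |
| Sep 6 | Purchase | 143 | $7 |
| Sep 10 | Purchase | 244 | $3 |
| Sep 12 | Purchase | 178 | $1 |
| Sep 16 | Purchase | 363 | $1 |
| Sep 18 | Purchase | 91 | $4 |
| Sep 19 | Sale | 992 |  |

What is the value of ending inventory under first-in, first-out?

Sep 19, 992 sold [FIFO — oldest first]: 63 @ $9 + 231 @ $8 + 143 @ $7 + 244 @ $3 + 178 @ $1 + 133 @ $1 = $4,459
Ending inventory: 230 @ $1 + 91 @ $4 = $594

Ending inventory = $594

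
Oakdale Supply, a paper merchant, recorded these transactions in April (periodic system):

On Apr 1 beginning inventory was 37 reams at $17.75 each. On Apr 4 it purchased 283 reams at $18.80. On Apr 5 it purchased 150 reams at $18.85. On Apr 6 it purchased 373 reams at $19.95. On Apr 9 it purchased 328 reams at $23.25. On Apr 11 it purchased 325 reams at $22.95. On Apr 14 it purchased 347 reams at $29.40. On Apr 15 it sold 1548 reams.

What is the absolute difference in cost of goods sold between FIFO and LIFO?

FIFO COGS: 37 @ $17.75 + 283 @ $18.80 + 150 @ $18.85 + 373 @ $19.95 + 328 @ $23.25 + 325 @ $22.95 + 52 @ $29.40 = $32,859.55
LIFO COGS: 347 @ $29.40 + 325 @ $22.95 + 328 @ $23.25 + 373 @ $19.95 + 150 @ $18.85 + 25 @ $18.80 = $36,025.40
Difference = |$32,859.55 − $36,025.40| = $3,165.85

$3,165.85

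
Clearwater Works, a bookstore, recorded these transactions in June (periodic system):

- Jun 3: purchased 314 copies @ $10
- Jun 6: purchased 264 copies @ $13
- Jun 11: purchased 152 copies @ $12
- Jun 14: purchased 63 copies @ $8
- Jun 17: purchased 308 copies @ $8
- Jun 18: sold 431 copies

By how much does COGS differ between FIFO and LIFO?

$973

FIFO COGS: 314 @ $10 + 117 @ $13 = $4,661
LIFO COGS: 308 @ $8 + 63 @ $8 + 60 @ $12 = $3,688
Difference = |$4,661 − $3,688| = $973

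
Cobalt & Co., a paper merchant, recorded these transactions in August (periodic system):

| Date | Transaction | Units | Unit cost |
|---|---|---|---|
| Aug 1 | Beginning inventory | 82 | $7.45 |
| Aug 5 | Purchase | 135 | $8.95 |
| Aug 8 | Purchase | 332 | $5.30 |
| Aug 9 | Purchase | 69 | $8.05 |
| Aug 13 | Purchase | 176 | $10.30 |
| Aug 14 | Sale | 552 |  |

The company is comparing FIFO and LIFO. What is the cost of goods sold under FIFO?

COGS = $3,602.90

FIFO COGS: 82 @ $7.45 + 135 @ $8.95 + 332 @ $5.30 + 3 @ $8.05 = $3,602.90
LIFO COGS: 176 @ $10.30 + 69 @ $8.05 + 307 @ $5.30 = $3,995.35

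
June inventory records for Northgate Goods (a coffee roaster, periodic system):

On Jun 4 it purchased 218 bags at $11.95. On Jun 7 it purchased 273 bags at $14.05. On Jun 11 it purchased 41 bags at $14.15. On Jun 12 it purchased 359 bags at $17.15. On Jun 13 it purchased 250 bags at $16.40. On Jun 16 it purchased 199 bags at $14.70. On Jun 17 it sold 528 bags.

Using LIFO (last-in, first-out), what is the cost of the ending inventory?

Jun 17, 528 sold [LIFO — newest first]: 199 @ $14.70 + 250 @ $16.40 + 79 @ $17.15 = $8,380.15
Ending inventory: 218 @ $11.95 + 273 @ $14.05 + 41 @ $14.15 + 280 @ $17.15 = $11,822.90
Check: goods available $20,203.05 = COGS $8,380.15 + ending $11,822.90

Ending inventory = $11,822.90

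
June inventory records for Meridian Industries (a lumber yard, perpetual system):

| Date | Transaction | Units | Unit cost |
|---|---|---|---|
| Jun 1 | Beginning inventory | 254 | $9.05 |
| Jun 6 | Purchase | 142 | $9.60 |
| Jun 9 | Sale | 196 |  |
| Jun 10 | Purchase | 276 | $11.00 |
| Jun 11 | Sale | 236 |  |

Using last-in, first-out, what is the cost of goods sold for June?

Jun 9, 196 sold [LIFO — newest first]: 142 @ $9.60 + 54 @ $9.05 = $1,851.90
Jun 11, 236 sold [LIFO — newest first]: 236 @ $11.00 = $2,596.00
Total COGS = $1,851.90 + $2,596.00 = $4,447.90
Ending inventory: 200 @ $9.05 + 40 @ $11.00 = $2,250.00
Check: goods available $6,697.90 = COGS $4,447.90 + ending $2,250.00

COGS = $4,447.90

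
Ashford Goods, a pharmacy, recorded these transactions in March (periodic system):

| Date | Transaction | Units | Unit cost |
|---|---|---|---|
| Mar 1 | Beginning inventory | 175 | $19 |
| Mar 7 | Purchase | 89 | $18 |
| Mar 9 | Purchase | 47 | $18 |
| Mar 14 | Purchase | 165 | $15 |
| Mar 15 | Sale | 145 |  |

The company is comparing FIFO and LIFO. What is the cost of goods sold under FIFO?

FIFO COGS: 145 @ $19 = $2,755
LIFO COGS: 145 @ $15 = $2,175

COGS = $2,755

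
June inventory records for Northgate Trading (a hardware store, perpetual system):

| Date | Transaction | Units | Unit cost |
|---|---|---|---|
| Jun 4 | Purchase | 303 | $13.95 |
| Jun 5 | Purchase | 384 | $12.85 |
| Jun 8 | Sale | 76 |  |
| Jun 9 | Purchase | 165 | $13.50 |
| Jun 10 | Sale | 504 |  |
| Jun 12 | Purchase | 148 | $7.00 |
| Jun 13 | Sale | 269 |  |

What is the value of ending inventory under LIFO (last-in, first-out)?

Ending inventory = $2,106.45

Jun 8, 76 sold [LIFO — newest first]: 76 @ $12.85 = $976.60
Jun 10, 504 sold [LIFO — newest first]: 165 @ $13.50 + 308 @ $12.85 + 31 @ $13.95 = $6,617.75
Jun 13, 269 sold [LIFO — newest first]: 148 @ $7.00 + 121 @ $13.95 = $2,723.95
Total COGS = $976.60 + $6,617.75 + $2,723.95 = $10,318.30
Ending inventory: 151 @ $13.95 = $2,106.45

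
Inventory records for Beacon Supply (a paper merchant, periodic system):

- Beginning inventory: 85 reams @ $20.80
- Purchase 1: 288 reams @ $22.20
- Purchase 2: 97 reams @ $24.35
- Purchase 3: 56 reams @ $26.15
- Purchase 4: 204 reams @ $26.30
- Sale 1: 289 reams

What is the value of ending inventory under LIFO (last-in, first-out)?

Sale 1 (289) [LIFO — newest first]: 204 @ $26.30 + 56 @ $26.15 + 29 @ $24.35 = $7,535.75
Ending inventory: 85 @ $20.80 + 288 @ $22.20 + 68 @ $24.35 = $9,817.40

Ending inventory = $9,817.40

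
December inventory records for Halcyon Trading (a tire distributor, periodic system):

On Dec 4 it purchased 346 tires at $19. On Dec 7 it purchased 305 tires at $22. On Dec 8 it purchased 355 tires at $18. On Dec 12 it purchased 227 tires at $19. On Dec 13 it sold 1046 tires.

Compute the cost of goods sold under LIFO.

COGS = $20,434

Dec 13, 1046 sold [LIFO — newest first]: 227 @ $19 + 355 @ $18 + 305 @ $22 + 159 @ $19 = $20,434
Ending inventory: 187 @ $19 = $3,553
Check: goods available $23,987 = COGS $20,434 + ending $3,553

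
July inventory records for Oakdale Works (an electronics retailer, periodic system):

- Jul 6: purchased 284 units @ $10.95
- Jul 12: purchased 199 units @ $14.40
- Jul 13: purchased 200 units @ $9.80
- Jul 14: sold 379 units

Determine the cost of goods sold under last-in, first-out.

Jul 14, 379 sold [LIFO — newest first]: 200 @ $9.80 + 179 @ $14.40 = $4,537.60
Ending inventory: 284 @ $10.95 + 20 @ $14.40 = $3,397.80

COGS = $4,537.60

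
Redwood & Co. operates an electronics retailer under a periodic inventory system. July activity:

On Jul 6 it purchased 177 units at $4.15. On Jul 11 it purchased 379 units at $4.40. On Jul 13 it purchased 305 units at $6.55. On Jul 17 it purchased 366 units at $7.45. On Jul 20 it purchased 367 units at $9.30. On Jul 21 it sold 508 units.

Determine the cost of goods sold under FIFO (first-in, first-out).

Jul 21, 508 sold [FIFO — oldest first]: 177 @ $4.15 + 331 @ $4.40 = $2,190.95
Ending inventory: 48 @ $4.40 + 305 @ $6.55 + 366 @ $7.45 + 367 @ $9.30 = $8,348.75

COGS = $2,190.95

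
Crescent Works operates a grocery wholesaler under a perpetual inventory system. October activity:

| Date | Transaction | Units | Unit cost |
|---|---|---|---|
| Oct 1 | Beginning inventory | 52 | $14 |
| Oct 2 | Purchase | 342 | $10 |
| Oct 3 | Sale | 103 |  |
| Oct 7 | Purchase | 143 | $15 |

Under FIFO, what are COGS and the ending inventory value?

COGS = $1,238; ending inventory = $5,055

Oct 3, 103 sold [FIFO — oldest first]: 52 @ $14 + 51 @ $10 = $1,238
Ending inventory: 291 @ $10 + 143 @ $15 = $5,055
Check: goods available $6,293 = COGS $1,238 + ending $5,055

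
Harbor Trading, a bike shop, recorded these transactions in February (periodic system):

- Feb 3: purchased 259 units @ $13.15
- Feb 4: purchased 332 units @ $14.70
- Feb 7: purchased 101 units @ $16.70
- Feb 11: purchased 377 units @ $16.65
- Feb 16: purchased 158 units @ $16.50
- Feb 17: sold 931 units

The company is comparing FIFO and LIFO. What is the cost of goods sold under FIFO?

FIFO COGS: 259 @ $13.15 + 332 @ $14.70 + 101 @ $16.70 + 239 @ $16.65 = $13,952.30
LIFO COGS: 158 @ $16.50 + 377 @ $16.65 + 101 @ $16.70 + 295 @ $14.70 = $14,907.25

COGS = $13,952.30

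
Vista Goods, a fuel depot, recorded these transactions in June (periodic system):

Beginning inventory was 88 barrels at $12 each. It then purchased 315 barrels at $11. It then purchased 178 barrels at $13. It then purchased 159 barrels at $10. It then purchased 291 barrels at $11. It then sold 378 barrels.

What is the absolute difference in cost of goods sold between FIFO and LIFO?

$175

FIFO COGS: 88 @ $12 + 290 @ $11 = $4,246
LIFO COGS: 291 @ $11 + 87 @ $10 = $4,071
Difference = |$4,246 − $4,071| = $175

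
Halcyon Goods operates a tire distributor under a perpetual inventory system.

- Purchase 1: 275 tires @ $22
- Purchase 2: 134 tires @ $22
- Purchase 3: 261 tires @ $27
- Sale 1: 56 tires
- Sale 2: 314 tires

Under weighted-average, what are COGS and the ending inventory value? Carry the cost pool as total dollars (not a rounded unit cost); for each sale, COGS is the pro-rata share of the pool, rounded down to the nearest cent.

COGS = $8,860.66; ending inventory = $7,184.34

After Purchase 1: 275 on hand, pool $6,050.00 (≈ $22.0000 each)
After Purchase 2: 409 on hand, pool $8,998.00 (≈ $22.0000 each)
After Purchase 3: 670 on hand, pool $16,045.00 (≈ $23.9478 each)
Sale 1, sell 56: 56/670 × $16,045.00 → $1,341.07
Sale 2, sell 314: 314/614 × $14,703.93 → $7,519.59
Total COGS = $1,341.07 + $7,519.59 = $8,860.66
Ending inventory (cost pool remaining) = $7,184.34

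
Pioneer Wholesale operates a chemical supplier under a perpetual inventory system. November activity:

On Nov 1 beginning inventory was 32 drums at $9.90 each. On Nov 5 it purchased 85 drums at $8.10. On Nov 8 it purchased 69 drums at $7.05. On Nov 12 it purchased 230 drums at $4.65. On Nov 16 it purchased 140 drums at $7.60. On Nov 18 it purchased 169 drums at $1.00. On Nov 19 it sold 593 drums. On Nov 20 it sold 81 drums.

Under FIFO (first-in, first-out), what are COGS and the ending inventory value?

Nov 19, 593 sold [FIFO — oldest first]: 32 @ $9.90 + 85 @ $8.10 + 69 @ $7.05 + 230 @ $4.65 + 140 @ $7.60 + 37 @ $1.00 = $3,662.25
Nov 20, 81 sold [FIFO — oldest first]: 81 @ $1.00 = $81.00
Total COGS = $3,662.25 + $81.00 = $3,743.25
Ending inventory: 51 @ $1.00 = $51.00

COGS = $3,743.25; ending inventory = $51.00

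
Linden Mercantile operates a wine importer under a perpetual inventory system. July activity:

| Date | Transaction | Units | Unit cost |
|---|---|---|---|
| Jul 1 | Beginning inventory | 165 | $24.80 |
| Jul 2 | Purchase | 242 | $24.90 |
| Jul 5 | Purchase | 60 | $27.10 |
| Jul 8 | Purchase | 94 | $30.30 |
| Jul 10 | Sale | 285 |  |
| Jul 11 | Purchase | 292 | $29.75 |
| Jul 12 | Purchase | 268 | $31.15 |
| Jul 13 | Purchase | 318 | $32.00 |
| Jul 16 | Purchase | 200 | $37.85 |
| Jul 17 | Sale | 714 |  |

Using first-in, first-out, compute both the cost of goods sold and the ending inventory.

Jul 10, 285 sold [FIFO — oldest first]: 165 @ $24.80 + 120 @ $24.90 = $7,080.00
Jul 17, 714 sold [FIFO — oldest first]: 122 @ $24.90 + 60 @ $27.10 + 94 @ $30.30 + 292 @ $29.75 + 146 @ $31.15 = $20,746.90
Total COGS = $7,080.00 + $20,746.90 = $27,826.90
Ending inventory: 122 @ $31.15 + 318 @ $32.00 + 200 @ $37.85 = $21,546.30

COGS = $27,826.90; ending inventory = $21,546.30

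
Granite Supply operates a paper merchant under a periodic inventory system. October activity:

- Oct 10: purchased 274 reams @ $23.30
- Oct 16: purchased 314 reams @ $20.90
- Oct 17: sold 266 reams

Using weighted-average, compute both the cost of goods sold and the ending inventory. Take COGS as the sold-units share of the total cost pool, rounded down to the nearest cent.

Oct 17, sell 266: 266/588 × $12,946.80 → $5,856.88
Ending inventory (cost pool remaining) = $7,089.92

COGS = $5,856.88; ending inventory = $7,089.92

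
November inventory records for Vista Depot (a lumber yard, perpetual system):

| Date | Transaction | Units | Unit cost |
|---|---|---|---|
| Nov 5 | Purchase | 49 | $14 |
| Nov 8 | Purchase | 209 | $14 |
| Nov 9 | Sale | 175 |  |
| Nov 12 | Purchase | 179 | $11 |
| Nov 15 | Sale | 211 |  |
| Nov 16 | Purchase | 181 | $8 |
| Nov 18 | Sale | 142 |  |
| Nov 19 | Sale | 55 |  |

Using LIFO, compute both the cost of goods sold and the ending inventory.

Nov 9, 175 sold [LIFO — newest first]: 175 @ $14 = $2,450
Nov 15, 211 sold [LIFO — newest first]: 179 @ $11 + 32 @ $14 = $2,417
Nov 18, 142 sold [LIFO — newest first]: 142 @ $8 = $1,136
Nov 19, 55 sold [LIFO — newest first]: 39 @ $8 + 2 @ $14 + 14 @ $14 = $536
Total COGS = $2,450 + $2,417 + $1,136 + $536 = $6,539
Ending inventory: 35 @ $14 = $490

COGS = $6,539; ending inventory = $490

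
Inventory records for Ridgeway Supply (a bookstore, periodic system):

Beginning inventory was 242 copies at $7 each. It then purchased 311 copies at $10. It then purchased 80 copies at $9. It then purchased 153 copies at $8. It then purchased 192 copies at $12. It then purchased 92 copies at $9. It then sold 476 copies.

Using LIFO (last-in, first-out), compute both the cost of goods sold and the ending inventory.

Sale 1 (476) [LIFO — newest first]: 92 @ $9 + 192 @ $12 + 153 @ $8 + 39 @ $9 = $4,707
Ending inventory: 242 @ $7 + 311 @ $10 + 41 @ $9 = $5,173

COGS = $4,707; ending inventory = $5,173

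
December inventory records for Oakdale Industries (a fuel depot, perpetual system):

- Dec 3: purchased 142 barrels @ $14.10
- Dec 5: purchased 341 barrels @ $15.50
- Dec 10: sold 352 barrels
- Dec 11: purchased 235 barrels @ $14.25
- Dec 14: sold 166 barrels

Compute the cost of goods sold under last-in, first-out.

Dec 10, 352 sold [LIFO — newest first]: 341 @ $15.50 + 11 @ $14.10 = $5,440.60
Dec 14, 166 sold [LIFO — newest first]: 166 @ $14.25 = $2,365.50
Total COGS = $5,440.60 + $2,365.50 = $7,806.10
Ending inventory: 131 @ $14.10 + 69 @ $14.25 = $2,830.35

COGS = $7,806.10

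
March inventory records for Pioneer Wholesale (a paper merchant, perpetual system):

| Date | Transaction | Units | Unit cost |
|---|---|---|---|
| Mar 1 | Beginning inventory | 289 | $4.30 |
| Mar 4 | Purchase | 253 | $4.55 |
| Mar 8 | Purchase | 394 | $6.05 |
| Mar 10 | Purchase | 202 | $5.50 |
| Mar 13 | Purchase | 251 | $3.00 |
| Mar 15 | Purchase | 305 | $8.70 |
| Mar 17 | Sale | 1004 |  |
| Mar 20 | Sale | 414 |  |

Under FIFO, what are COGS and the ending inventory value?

COGS = $6,893.85; ending inventory = $2,401.20

Mar 17, 1004 sold [FIFO — oldest first]: 289 @ $4.30 + 253 @ $4.55 + 394 @ $6.05 + 68 @ $5.50 = $5,151.55
Mar 20, 414 sold [FIFO — oldest first]: 134 @ $5.50 + 251 @ $3.00 + 29 @ $8.70 = $1,742.30
Total COGS = $5,151.55 + $1,742.30 = $6,893.85
Ending inventory: 276 @ $8.70 = $2,401.20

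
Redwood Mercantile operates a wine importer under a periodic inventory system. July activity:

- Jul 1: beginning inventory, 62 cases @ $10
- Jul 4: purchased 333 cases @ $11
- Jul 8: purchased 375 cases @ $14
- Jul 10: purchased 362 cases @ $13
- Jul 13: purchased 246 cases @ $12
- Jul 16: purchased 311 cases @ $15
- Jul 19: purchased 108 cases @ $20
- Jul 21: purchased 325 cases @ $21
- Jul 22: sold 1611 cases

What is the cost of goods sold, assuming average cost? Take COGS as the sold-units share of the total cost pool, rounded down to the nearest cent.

COGS = $23,414.16

Jul 22, sell 1611: 1611/2122 × $30,841.00 → $23,414.16
Ending inventory (cost pool remaining) = $7,426.84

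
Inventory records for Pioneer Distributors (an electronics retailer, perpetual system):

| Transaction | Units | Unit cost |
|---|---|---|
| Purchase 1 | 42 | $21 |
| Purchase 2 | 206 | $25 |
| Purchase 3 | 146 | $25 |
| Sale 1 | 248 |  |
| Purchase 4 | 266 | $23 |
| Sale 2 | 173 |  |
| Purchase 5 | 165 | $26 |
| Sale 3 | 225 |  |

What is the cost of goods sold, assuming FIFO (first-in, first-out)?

COGS = $15,478

Sale 1 (248) [FIFO — oldest first]: 42 @ $21 + 206 @ $25 = $6,032
Sale 2 (173) [FIFO — oldest first]: 146 @ $25 + 27 @ $23 = $4,271
Sale 3 (225) [FIFO — oldest first]: 225 @ $23 = $5,175
Total COGS = $6,032 + $4,271 + $5,175 = $15,478
Ending inventory: 14 @ $23 + 165 @ $26 = $4,612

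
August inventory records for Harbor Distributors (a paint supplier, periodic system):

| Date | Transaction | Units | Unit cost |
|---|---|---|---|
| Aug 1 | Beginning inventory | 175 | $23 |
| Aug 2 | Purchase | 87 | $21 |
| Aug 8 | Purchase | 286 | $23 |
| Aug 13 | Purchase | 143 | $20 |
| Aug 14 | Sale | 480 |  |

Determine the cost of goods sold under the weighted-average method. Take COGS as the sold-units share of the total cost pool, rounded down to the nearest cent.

Aug 14, sell 480: 480/691 × $15,290.00 → $10,621.12
Ending inventory (cost pool remaining) = $4,668.88

COGS = $10,621.12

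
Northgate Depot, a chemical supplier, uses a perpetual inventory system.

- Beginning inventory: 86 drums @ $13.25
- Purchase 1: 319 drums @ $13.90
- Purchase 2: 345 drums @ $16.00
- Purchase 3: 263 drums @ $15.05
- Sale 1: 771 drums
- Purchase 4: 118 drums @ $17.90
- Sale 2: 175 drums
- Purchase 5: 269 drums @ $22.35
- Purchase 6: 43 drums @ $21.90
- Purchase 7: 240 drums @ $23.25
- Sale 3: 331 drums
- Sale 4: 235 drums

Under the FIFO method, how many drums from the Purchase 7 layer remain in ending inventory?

171

Sale 1 (771) [FIFO — oldest first]: 86 @ $13.25 + 319 @ $13.90 + 345 @ $16.00 + 21 @ $15.05 = $11,409.65
Sale 2 (175) [FIFO — oldest first]: 175 @ $15.05 = $2,633.75
Sale 3 (331) [FIFO — oldest first]: 67 @ $15.05 + 118 @ $17.90 + 146 @ $22.35 = $6,383.65
Sale 4 (235) [FIFO — oldest first]: 123 @ $22.35 + 43 @ $21.90 + 69 @ $23.25 = $5,295.00
Total COGS = $11,409.65 + $2,633.75 + $6,383.65 + $5,295.00 = $25,722.05
Ending inventory: 171 @ $23.25 = $3,975.75
Check: goods available $29,697.80 = COGS $25,722.05 + ending $3,975.75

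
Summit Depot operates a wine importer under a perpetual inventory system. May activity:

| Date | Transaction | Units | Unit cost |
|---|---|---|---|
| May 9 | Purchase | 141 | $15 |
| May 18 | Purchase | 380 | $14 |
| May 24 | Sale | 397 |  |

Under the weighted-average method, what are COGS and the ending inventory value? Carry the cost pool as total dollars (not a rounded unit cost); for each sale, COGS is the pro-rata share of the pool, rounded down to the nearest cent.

After May 9: 141 on hand, pool $2,115.00 (≈ $15.0000 each)
After May 18: 521 on hand, pool $7,435.00 (≈ $14.2706 each)
May 24, sell 397: 397/521 × $7,435.00 → $5,665.44
Ending inventory (cost pool remaining) = $1,769.56

COGS = $5,665.44; ending inventory = $1,769.56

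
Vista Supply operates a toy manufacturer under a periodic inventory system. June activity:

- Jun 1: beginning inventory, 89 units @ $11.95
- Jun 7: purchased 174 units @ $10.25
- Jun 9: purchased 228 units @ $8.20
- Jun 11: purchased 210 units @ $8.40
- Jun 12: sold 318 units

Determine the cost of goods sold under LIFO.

Jun 12, 318 sold [LIFO — newest first]: 210 @ $8.40 + 108 @ $8.20 = $2,649.60
Ending inventory: 89 @ $11.95 + 174 @ $10.25 + 120 @ $8.20 = $3,831.05
Check: goods available $6,480.65 = COGS $2,649.60 + ending $3,831.05

COGS = $2,649.60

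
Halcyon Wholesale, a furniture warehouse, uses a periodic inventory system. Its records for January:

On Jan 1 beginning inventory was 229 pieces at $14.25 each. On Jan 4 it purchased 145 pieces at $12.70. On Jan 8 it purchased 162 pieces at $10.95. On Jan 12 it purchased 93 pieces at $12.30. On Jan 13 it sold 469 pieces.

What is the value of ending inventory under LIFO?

Jan 13, 469 sold [LIFO — newest first]: 93 @ $12.30 + 162 @ $10.95 + 145 @ $12.70 + 69 @ $14.25 = $5,742.55
Ending inventory: 160 @ $14.25 = $2,280.00
Check: goods available $8,022.55 = COGS $5,742.55 + ending $2,280.00

Ending inventory = $2,280.00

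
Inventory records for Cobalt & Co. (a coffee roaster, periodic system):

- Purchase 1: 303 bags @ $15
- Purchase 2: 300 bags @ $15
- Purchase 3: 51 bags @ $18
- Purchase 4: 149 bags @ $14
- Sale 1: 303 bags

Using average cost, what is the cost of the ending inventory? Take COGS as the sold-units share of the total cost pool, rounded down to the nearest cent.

Sale 1, sell 303: 303/803 × $12,049.00 → $4,546.50
Ending inventory (cost pool remaining) = $7,502.50

Ending inventory = $7,502.50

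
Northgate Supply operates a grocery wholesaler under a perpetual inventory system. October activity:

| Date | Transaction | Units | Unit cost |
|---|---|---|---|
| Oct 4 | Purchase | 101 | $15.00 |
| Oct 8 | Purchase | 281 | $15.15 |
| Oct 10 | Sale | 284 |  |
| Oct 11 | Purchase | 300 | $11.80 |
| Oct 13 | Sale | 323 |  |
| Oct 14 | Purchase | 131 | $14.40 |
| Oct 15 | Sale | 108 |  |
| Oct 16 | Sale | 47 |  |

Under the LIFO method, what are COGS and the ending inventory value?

COGS = $10,433.55; ending inventory = $765.00

Oct 10, 284 sold [LIFO — newest first]: 281 @ $15.15 + 3 @ $15.00 = $4,302.15
Oct 13, 323 sold [LIFO — newest first]: 300 @ $11.80 + 23 @ $15.00 = $3,885.00
Oct 15, 108 sold [LIFO — newest first]: 108 @ $14.40 = $1,555.20
Oct 16, 47 sold [LIFO — newest first]: 23 @ $14.40 + 24 @ $15.00 = $691.20
Total COGS = $4,302.15 + $3,885.00 + $1,555.20 + $691.20 = $10,433.55
Ending inventory: 51 @ $15.00 = $765.00
Check: goods available $11,198.55 = COGS $10,433.55 + ending $765.00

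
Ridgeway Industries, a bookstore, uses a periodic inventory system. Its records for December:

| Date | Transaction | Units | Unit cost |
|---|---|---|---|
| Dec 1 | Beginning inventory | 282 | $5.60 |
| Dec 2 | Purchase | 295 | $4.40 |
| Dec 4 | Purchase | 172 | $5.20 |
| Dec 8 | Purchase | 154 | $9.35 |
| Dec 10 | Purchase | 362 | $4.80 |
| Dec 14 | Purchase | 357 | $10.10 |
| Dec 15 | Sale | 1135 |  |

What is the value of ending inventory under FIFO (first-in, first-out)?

Dec 15, 1135 sold [FIFO — oldest first]: 282 @ $5.60 + 295 @ $4.40 + 172 @ $5.20 + 154 @ $9.35 + 232 @ $4.80 = $6,325.10
Ending inventory: 130 @ $4.80 + 357 @ $10.10 = $4,229.70
Check: goods available $10,554.80 = COGS $6,325.10 + ending $4,229.70

Ending inventory = $4,229.70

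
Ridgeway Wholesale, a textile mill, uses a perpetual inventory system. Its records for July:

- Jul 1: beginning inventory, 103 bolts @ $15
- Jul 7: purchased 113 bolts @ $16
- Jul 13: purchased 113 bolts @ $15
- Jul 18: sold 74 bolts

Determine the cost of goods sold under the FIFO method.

COGS = $1,110

Jul 18, 74 sold [FIFO — oldest first]: 74 @ $15 = $1,110
Ending inventory: 29 @ $15 + 113 @ $16 + 113 @ $15 = $3,938
Check: goods available $5,048 = COGS $1,110 + ending $3,938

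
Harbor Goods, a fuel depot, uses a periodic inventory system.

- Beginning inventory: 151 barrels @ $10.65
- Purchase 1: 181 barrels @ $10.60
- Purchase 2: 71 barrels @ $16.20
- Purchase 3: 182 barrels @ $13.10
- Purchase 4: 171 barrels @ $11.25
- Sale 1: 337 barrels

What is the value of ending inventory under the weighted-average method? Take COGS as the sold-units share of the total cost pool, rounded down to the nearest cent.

Ending inventory = $4,979.73

Sale 1, sell 337: 337/756 × $8,984.90 → $4,005.17
Ending inventory (cost pool remaining) = $4,979.73
Check: goods available $8,984.90 = COGS $4,005.17 + ending $4,979.73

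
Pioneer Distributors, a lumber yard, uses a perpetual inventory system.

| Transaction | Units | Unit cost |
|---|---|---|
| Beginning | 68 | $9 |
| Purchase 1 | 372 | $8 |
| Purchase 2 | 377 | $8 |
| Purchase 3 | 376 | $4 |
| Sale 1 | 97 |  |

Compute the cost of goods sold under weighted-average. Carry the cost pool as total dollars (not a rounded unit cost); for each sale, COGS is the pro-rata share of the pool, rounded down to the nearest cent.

COGS = $659.24

After Beginning: 68 on hand, pool $612.00 (≈ $9.0000 each)
After Purchase 1: 440 on hand, pool $3,588.00 (≈ $8.1545 each)
After Purchase 2: 817 on hand, pool $6,604.00 (≈ $8.0832 each)
After Purchase 3: 1193 on hand, pool $8,108.00 (≈ $6.7963 each)
Sale 1, sell 97: 97/1193 × $8,108.00 → $659.24
Ending inventory (cost pool remaining) = $7,448.76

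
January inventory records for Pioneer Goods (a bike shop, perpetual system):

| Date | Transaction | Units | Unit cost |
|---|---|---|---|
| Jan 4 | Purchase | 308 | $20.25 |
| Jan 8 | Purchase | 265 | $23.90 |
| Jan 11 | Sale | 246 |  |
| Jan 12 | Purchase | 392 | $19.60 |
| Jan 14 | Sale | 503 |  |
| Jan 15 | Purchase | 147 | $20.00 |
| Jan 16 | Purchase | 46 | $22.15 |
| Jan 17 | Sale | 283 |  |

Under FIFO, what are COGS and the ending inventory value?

Jan 11, 246 sold [FIFO — oldest first]: 246 @ $20.25 = $4,981.50
Jan 14, 503 sold [FIFO — oldest first]: 62 @ $20.25 + 265 @ $23.90 + 176 @ $19.60 = $11,038.60
Jan 17, 283 sold [FIFO — oldest first]: 216 @ $19.60 + 67 @ $20.00 = $5,573.60
Total COGS = $4,981.50 + $11,038.60 + $5,573.60 = $21,593.70
Ending inventory: 80 @ $20.00 + 46 @ $22.15 = $2,618.90
Check: goods available $24,212.60 = COGS $21,593.70 + ending $2,618.90

COGS = $21,593.70; ending inventory = $2,618.90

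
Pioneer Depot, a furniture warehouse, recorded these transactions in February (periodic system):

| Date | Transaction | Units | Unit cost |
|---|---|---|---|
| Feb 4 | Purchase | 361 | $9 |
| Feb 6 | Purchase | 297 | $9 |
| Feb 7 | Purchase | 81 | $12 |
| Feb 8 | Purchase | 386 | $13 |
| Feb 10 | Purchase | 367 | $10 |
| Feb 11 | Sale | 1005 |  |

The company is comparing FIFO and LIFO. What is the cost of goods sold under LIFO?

FIFO COGS: 361 @ $9 + 297 @ $9 + 81 @ $12 + 266 @ $13 = $10,352
LIFO COGS: 367 @ $10 + 386 @ $13 + 81 @ $12 + 171 @ $9 = $11,199

COGS = $11,199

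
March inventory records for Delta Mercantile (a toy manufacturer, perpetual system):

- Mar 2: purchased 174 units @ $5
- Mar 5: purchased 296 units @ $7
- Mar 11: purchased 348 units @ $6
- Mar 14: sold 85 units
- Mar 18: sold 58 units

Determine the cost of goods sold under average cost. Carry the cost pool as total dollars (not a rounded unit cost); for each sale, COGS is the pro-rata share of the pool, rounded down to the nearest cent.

After Mar 2: 174 on hand, pool $870.00 (≈ $5.0000 each)
After Mar 5: 470 on hand, pool $2,942.00 (≈ $6.2596 each)
After Mar 11: 818 on hand, pool $5,030.00 (≈ $6.1491 each)
Mar 14, sell 85: 85/818 × $5,030.00 → $522.67
Mar 18, sell 58: 58/733 × $4,507.33 → $356.65
Total COGS = $522.67 + $356.65 = $879.32
Ending inventory (cost pool remaining) = $4,150.68

COGS = $879.32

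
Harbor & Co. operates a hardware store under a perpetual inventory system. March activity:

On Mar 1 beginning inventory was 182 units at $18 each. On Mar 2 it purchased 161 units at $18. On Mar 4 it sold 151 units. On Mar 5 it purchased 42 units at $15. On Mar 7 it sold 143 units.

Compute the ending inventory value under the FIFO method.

Mar 4, 151 sold [FIFO — oldest first]: 151 @ $18 = $2,718
Mar 7, 143 sold [FIFO — oldest first]: 31 @ $18 + 112 @ $18 = $2,574
Total COGS = $2,718 + $2,574 = $5,292
Ending inventory: 49 @ $18 + 42 @ $15 = $1,512
Check: goods available $6,804 = COGS $5,292 + ending $1,512

Ending inventory = $1,512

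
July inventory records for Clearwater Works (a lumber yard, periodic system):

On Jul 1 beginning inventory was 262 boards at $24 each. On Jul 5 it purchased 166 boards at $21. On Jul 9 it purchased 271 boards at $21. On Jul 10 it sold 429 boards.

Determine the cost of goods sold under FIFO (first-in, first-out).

COGS = $9,795

Jul 10, 429 sold [FIFO — oldest first]: 262 @ $24 + 166 @ $21 + 1 @ $21 = $9,795
Ending inventory: 270 @ $21 = $5,670
Check: goods available $15,465 = COGS $9,795 + ending $5,670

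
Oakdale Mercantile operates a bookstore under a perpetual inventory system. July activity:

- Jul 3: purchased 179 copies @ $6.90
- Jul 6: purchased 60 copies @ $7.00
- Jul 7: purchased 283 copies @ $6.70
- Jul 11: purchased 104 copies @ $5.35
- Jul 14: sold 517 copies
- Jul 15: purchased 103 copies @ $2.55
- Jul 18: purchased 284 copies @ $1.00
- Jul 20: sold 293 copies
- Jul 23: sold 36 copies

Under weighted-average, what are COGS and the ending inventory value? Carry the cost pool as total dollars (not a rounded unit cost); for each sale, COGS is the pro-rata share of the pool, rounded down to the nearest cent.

After Jul 3: 179 on hand, pool $1,235.10 (≈ $6.9000 each)
After Jul 6: 239 on hand, pool $1,655.10 (≈ $6.9251 each)
After Jul 7: 522 on hand, pool $3,551.20 (≈ $6.8031 each)
After Jul 11: 626 on hand, pool $4,107.60 (≈ $6.5617 each)
Jul 14, sell 517: 517/626 × $4,107.60 → $3,392.37
After Jul 15: 212 on hand, pool $977.88 (≈ $4.6126 each)
After Jul 18: 496 on hand, pool $1,261.88 (≈ $2.5441 each)
Jul 20, sell 293: 293/496 × $1,261.88 → $745.42
Jul 23, sell 36: 36/203 × $516.46 → $91.58
Total COGS = $3,392.37 + $745.42 + $91.58 = $4,229.37
Ending inventory (cost pool remaining) = $424.88

COGS = $4,229.37; ending inventory = $424.88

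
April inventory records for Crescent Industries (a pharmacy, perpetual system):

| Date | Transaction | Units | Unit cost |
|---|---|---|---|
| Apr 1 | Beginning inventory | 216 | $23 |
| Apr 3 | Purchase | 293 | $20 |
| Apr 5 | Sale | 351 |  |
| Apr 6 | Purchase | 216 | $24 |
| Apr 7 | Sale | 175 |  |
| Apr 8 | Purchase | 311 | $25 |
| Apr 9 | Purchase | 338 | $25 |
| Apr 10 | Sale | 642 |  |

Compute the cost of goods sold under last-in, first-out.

Apr 5, 351 sold [LIFO — newest first]: 293 @ $20 + 58 @ $23 = $7,194
Apr 7, 175 sold [LIFO — newest first]: 175 @ $24 = $4,200
Apr 10, 642 sold [LIFO — newest first]: 338 @ $25 + 304 @ $25 = $16,050
Total COGS = $7,194 + $4,200 + $16,050 = $27,444
Ending inventory: 158 @ $23 + 41 @ $24 + 7 @ $25 = $4,793

COGS = $27,444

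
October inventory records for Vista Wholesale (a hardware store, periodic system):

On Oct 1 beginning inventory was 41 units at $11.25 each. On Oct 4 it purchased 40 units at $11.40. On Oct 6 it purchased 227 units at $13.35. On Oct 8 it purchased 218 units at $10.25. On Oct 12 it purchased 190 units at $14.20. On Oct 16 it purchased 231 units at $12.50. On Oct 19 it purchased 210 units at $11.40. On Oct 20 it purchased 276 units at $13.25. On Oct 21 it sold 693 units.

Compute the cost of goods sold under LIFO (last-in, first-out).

Oct 21, 693 sold [LIFO — newest first]: 276 @ $13.25 + 210 @ $11.40 + 207 @ $12.50 = $8,638.50
Ending inventory: 41 @ $11.25 + 40 @ $11.40 + 227 @ $13.35 + 218 @ $10.25 + 190 @ $14.20 + 24 @ $12.50 = $9,180.20

COGS = $8,638.50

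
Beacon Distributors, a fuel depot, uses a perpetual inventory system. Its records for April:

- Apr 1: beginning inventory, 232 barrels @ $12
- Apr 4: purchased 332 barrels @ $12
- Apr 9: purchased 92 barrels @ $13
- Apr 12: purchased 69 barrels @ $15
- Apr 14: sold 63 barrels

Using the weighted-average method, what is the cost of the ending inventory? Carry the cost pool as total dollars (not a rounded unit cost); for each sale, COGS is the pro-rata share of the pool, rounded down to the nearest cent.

Ending inventory = $8,217.02

After Apr 1: 232 on hand, pool $2,784.00 (≈ $12.0000 each)
After Apr 4: 564 on hand, pool $6,768.00 (≈ $12.0000 each)
After Apr 9: 656 on hand, pool $7,964.00 (≈ $12.1402 each)
After Apr 12: 725 on hand, pool $8,999.00 (≈ $12.4124 each)
Apr 14, sell 63: 63/725 × $8,999.00 → $781.98
Ending inventory (cost pool remaining) = $8,217.02
Check: goods available $8,999.00 = COGS $781.98 + ending $8,217.02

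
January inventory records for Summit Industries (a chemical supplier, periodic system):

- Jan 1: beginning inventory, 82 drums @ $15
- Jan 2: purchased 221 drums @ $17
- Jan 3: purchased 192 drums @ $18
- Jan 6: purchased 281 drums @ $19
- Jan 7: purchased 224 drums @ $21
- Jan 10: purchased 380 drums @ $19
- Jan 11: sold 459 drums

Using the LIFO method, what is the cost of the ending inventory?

Jan 11, 459 sold [LIFO — newest first]: 380 @ $19 + 79 @ $21 = $8,879
Ending inventory: 82 @ $15 + 221 @ $17 + 192 @ $18 + 281 @ $19 + 145 @ $21 = $16,827

Ending inventory = $16,827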